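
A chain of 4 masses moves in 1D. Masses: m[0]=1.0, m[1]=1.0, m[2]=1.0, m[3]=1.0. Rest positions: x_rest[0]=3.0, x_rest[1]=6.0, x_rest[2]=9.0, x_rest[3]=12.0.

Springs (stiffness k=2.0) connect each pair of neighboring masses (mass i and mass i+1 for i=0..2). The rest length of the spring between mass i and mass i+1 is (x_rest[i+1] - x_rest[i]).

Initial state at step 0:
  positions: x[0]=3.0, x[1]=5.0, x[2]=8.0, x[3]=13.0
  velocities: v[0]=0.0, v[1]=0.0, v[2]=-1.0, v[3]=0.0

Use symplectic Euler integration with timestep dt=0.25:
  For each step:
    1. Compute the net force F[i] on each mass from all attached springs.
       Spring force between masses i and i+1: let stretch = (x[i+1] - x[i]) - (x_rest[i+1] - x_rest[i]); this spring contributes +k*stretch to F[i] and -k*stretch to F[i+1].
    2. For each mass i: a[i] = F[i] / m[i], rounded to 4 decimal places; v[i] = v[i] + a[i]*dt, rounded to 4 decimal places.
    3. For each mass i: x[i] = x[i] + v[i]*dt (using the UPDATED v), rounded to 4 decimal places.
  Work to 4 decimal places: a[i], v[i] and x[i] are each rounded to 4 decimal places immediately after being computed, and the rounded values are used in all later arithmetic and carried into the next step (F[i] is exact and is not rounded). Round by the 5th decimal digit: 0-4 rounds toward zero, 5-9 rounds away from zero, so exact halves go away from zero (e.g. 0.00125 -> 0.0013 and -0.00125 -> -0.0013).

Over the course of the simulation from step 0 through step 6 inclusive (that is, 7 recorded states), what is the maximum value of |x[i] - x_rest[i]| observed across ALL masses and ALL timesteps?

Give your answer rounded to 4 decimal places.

Step 0: x=[3.0000 5.0000 8.0000 13.0000] v=[0.0000 0.0000 -1.0000 0.0000]
Step 1: x=[2.8750 5.1250 8.0000 12.7500] v=[-0.5000 0.5000 0.0000 -1.0000]
Step 2: x=[2.6563 5.3281 8.2344 12.2813] v=[-0.8750 0.8125 0.9375 -1.8750]
Step 3: x=[2.3965 5.5606 8.6114 11.6817] v=[-1.0391 0.9298 1.5078 -2.3985]
Step 4: x=[2.1572 5.7789 8.9908 11.0733] v=[-0.9571 0.8732 1.5176 -2.4337]
Step 5: x=[1.9956 5.9460 9.2290 10.5796] v=[-0.6463 0.6683 0.9529 -1.9750]
Step 6: x=[1.9528 6.0297 9.2257 10.2920] v=[-0.1711 0.3346 -0.0133 -1.1503]
Max displacement = 1.7080

Answer: 1.7080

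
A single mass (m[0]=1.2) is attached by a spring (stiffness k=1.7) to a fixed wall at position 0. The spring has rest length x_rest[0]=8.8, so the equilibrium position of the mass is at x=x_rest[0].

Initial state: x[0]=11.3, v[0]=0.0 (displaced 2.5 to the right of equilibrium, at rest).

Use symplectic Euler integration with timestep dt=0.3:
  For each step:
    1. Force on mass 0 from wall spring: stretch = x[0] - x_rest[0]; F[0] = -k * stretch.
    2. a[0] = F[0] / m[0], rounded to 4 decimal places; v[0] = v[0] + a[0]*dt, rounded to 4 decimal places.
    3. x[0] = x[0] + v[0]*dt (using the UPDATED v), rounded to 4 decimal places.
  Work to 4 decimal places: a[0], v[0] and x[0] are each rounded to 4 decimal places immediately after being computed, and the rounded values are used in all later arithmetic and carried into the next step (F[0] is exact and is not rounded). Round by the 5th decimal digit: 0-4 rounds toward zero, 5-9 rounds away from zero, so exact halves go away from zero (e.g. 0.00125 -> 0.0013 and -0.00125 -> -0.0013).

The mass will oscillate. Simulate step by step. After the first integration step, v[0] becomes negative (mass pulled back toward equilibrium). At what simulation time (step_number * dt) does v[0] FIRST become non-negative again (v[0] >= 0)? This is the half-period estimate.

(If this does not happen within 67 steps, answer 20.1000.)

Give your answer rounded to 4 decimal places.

Step 0: x=[11.3000] v=[0.0000]
Step 1: x=[10.9813] v=[-1.0625]
Step 2: x=[10.3844] v=[-1.9896]
Step 3: x=[9.5855] v=[-2.6630]
Step 4: x=[8.6865] v=[-2.9968]
Step 5: x=[7.8019] v=[-2.9486]
Step 6: x=[7.0446] v=[-2.5244]
Step 7: x=[6.5111] v=[-1.7784]
Step 8: x=[6.2694] v=[-0.8056]
Step 9: x=[6.3504] v=[0.2699]
First v>=0 after going negative at step 9, time=2.7000

Answer: 2.7000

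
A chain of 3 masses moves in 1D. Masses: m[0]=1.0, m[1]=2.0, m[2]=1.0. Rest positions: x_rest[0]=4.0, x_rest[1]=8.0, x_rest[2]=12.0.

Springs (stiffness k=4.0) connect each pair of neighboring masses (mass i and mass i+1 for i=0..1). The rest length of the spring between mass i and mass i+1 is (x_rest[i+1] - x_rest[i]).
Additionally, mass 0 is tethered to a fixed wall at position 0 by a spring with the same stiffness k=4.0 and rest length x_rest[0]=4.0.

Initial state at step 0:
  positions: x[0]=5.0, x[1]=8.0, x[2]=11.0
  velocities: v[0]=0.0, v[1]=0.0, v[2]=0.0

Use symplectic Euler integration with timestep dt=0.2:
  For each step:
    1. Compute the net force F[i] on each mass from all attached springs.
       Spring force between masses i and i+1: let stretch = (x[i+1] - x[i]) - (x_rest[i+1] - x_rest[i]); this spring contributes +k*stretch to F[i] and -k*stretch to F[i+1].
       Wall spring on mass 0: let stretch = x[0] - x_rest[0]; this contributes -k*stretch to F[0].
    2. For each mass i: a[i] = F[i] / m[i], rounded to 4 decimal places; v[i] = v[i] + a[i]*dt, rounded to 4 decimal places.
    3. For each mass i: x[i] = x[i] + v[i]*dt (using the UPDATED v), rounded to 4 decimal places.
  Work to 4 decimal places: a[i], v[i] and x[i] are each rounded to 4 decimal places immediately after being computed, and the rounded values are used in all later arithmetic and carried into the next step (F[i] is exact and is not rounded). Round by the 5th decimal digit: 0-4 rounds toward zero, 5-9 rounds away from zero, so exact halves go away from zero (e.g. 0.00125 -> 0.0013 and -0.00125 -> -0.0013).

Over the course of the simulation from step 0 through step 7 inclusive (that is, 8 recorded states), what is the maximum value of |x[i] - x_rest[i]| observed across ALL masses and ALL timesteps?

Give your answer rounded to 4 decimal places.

Step 0: x=[5.0000 8.0000 11.0000] v=[0.0000 0.0000 0.0000]
Step 1: x=[4.6800 8.0000 11.1600] v=[-1.6000 0.0000 0.8000]
Step 2: x=[4.1424 7.9872 11.4544] v=[-2.6880 -0.0640 1.4720]
Step 3: x=[3.5572 7.9442 11.8340] v=[-2.9261 -0.2150 1.8982]
Step 4: x=[3.1047 7.8614 12.2313] v=[-2.2623 -0.4139 1.9864]
Step 5: x=[2.9166 7.7477 12.5694] v=[-0.9407 -0.5686 1.6905]
Step 6: x=[3.0348 7.6332 12.7760] v=[0.5909 -0.5724 1.0331]
Step 7: x=[3.4032 7.5623 12.7998] v=[1.8418 -0.3546 0.1189]
Max displacement = 1.0834

Answer: 1.0834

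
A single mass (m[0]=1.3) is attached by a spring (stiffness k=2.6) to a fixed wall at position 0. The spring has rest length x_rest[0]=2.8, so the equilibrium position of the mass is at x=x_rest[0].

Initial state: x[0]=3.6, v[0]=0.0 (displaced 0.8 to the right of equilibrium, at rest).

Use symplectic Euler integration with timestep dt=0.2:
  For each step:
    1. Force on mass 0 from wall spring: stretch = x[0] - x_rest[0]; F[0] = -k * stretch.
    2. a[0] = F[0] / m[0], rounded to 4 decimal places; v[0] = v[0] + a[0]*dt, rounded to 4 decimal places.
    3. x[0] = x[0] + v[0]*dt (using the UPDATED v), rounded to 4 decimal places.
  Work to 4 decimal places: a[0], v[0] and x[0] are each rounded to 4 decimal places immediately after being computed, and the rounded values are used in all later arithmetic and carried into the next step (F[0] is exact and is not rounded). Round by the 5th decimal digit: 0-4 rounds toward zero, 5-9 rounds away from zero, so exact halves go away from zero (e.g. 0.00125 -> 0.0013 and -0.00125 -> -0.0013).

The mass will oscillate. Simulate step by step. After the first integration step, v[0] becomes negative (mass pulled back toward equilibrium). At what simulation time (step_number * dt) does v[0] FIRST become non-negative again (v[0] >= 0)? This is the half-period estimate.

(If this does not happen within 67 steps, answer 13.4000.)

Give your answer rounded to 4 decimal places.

Answer: 2.4000

Derivation:
Step 0: x=[3.6000] v=[0.0000]
Step 1: x=[3.5360] v=[-0.3200]
Step 2: x=[3.4131] v=[-0.6144]
Step 3: x=[3.2412] v=[-0.8596]
Step 4: x=[3.0340] v=[-1.0361]
Step 5: x=[2.8081] v=[-1.1297]
Step 6: x=[2.5815] v=[-1.1329]
Step 7: x=[2.3724] v=[-1.0455]
Step 8: x=[2.1975] v=[-0.8745]
Step 9: x=[2.0708] v=[-0.6335]
Step 10: x=[2.0024] v=[-0.3418]
Step 11: x=[1.9978] v=[-0.0228]
Step 12: x=[2.0574] v=[0.2981]
First v>=0 after going negative at step 12, time=2.4000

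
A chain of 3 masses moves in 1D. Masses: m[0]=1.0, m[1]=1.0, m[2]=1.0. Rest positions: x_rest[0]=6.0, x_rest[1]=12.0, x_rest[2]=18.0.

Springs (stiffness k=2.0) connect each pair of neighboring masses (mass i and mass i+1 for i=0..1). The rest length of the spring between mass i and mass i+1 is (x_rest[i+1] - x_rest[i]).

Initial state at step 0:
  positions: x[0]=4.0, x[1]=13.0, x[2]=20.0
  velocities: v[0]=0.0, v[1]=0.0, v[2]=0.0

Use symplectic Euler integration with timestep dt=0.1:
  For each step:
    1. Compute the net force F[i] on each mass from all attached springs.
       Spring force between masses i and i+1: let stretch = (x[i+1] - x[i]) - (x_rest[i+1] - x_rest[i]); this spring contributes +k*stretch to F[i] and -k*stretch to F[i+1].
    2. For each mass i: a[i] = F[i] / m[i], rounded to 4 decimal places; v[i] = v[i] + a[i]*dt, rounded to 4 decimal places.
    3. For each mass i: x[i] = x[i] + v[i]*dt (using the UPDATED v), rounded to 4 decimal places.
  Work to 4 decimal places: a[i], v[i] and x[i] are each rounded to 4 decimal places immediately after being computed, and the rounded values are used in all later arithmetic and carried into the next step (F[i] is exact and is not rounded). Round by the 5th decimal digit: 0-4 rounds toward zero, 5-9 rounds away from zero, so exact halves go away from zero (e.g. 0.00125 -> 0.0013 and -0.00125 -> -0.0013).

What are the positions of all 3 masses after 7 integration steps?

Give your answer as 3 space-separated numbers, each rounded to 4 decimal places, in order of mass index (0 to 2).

Answer: 5.4458 12.1537 19.4008

Derivation:
Step 0: x=[4.0000 13.0000 20.0000] v=[0.0000 0.0000 0.0000]
Step 1: x=[4.0600 12.9600 19.9800] v=[0.6000 -0.4000 -0.2000]
Step 2: x=[4.1780 12.8824 19.9396] v=[1.1800 -0.7760 -0.4040]
Step 3: x=[4.3501 12.7719 19.8781] v=[1.7209 -1.1054 -0.6154]
Step 4: x=[4.5706 12.6351 19.7944] v=[2.2053 -1.3685 -0.8366]
Step 5: x=[4.8324 12.4802 19.6876] v=[2.6182 -1.5495 -1.0685]
Step 6: x=[5.1272 12.3164 19.5566] v=[2.9478 -1.6376 -1.3100]
Step 7: x=[5.4458 12.1537 19.4008] v=[3.1856 -1.6274 -1.5580]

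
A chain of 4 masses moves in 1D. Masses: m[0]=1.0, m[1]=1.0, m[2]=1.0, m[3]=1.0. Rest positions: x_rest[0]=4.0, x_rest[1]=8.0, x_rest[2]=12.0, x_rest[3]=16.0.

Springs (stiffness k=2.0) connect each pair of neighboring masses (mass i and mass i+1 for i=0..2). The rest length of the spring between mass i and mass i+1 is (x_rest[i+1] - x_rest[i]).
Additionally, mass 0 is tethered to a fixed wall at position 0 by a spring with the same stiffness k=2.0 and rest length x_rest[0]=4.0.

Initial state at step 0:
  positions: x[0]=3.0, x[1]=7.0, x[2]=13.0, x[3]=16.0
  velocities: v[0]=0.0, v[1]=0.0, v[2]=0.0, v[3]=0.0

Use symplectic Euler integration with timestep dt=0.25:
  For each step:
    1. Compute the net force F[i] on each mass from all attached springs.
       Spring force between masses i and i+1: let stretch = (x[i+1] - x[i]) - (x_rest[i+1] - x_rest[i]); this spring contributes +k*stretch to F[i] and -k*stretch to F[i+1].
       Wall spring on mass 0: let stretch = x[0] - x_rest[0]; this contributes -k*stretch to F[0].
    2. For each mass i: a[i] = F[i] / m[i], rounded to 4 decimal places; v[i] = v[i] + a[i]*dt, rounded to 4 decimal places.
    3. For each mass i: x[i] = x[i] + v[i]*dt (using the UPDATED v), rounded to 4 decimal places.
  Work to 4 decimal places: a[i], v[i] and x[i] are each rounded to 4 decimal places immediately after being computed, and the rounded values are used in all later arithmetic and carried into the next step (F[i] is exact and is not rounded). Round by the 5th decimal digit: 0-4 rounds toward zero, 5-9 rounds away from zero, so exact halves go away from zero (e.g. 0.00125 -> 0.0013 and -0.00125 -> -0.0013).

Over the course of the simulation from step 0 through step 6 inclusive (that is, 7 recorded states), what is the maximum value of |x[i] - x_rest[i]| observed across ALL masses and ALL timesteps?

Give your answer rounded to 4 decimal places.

Step 0: x=[3.0000 7.0000 13.0000 16.0000] v=[0.0000 0.0000 0.0000 0.0000]
Step 1: x=[3.1250 7.2500 12.6250 16.1250] v=[0.5000 1.0000 -1.5000 0.5000]
Step 2: x=[3.3750 7.6563 12.0156 16.3125] v=[1.0000 1.6250 -2.4375 0.7500]
Step 3: x=[3.7383 8.0723 11.3984 16.4629] v=[1.4532 1.6640 -2.4687 0.6016]
Step 4: x=[4.1761 8.3623 10.9985 16.4803] v=[1.7511 1.1601 -1.5995 0.0694]
Step 5: x=[4.6152 8.4586 10.9543 16.3124] v=[1.7562 0.3851 -0.1767 -0.6715]
Step 6: x=[4.9578 8.3864 11.2679 15.9748] v=[1.3703 -0.2888 1.2545 -1.3506]
Max displacement = 1.0457

Answer: 1.0457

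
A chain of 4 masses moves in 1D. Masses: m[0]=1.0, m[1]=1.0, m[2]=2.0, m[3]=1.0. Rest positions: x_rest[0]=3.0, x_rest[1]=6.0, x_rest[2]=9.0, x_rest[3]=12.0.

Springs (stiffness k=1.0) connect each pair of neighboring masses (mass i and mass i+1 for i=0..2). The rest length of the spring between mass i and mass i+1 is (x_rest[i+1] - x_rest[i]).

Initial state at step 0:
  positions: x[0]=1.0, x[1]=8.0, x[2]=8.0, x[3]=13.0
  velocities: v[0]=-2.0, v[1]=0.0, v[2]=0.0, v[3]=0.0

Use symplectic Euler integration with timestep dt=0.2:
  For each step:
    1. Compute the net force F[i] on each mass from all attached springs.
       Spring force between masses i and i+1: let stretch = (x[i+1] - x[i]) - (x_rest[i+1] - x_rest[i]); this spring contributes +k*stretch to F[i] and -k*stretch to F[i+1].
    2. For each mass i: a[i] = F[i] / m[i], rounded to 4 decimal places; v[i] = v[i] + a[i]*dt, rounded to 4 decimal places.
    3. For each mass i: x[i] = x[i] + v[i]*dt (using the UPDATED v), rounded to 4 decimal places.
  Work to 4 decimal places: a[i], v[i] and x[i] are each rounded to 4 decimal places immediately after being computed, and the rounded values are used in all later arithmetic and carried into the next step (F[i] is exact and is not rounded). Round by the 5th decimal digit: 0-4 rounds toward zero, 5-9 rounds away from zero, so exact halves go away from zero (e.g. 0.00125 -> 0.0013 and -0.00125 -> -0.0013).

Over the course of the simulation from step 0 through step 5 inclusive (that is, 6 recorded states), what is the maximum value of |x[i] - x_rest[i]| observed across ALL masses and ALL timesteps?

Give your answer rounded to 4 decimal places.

Step 0: x=[1.0000 8.0000 8.0000 13.0000] v=[-2.0000 0.0000 0.0000 0.0000]
Step 1: x=[0.7600 7.7200 8.1000 12.9200] v=[-1.2000 -1.4000 0.5000 -0.4000]
Step 2: x=[0.6784 7.1768 8.2888 12.7672] v=[-0.4080 -2.7160 0.9440 -0.7640]
Step 3: x=[0.7367 6.4181 8.5449 12.5553] v=[0.2917 -3.7933 1.2806 -1.0597]
Step 4: x=[0.9023 5.5173 8.8387 12.3029] v=[0.8280 -4.5042 1.4690 -1.2618]
Step 5: x=[1.1325 4.5647 9.1354 12.0320] v=[1.1510 -4.7629 1.4833 -1.3546]
Max displacement = 2.3216

Answer: 2.3216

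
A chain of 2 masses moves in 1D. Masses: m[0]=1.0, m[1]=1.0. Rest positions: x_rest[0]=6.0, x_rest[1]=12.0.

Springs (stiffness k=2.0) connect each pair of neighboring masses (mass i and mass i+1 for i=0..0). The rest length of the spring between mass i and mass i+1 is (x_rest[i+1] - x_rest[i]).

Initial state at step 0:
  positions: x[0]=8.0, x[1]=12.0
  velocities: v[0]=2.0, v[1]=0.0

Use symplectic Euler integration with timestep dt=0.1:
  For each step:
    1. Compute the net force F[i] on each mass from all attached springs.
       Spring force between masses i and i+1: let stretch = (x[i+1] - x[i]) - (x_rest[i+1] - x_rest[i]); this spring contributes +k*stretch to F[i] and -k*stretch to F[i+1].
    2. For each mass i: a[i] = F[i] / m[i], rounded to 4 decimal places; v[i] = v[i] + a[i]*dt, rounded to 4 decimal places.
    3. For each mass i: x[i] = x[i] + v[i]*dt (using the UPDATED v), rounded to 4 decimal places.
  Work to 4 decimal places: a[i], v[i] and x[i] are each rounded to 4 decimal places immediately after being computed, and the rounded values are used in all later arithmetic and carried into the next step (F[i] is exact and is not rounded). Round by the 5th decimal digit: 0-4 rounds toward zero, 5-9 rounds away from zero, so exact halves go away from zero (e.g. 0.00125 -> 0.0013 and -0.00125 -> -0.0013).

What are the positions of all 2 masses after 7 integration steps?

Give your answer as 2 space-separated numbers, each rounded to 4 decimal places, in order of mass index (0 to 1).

Step 0: x=[8.0000 12.0000] v=[2.0000 0.0000]
Step 1: x=[8.1600 12.0400] v=[1.6000 0.4000]
Step 2: x=[8.2776 12.1224] v=[1.1760 0.8240]
Step 3: x=[8.3521 12.2479] v=[0.7450 1.2550]
Step 4: x=[8.3845 12.4155] v=[0.3242 1.6758]
Step 5: x=[8.3775 12.6225] v=[-0.0696 2.0696]
Step 6: x=[8.3354 12.8646] v=[-0.4206 2.4206]
Step 7: x=[8.2639 13.1361] v=[-0.7148 2.7148]

Answer: 8.2639 13.1361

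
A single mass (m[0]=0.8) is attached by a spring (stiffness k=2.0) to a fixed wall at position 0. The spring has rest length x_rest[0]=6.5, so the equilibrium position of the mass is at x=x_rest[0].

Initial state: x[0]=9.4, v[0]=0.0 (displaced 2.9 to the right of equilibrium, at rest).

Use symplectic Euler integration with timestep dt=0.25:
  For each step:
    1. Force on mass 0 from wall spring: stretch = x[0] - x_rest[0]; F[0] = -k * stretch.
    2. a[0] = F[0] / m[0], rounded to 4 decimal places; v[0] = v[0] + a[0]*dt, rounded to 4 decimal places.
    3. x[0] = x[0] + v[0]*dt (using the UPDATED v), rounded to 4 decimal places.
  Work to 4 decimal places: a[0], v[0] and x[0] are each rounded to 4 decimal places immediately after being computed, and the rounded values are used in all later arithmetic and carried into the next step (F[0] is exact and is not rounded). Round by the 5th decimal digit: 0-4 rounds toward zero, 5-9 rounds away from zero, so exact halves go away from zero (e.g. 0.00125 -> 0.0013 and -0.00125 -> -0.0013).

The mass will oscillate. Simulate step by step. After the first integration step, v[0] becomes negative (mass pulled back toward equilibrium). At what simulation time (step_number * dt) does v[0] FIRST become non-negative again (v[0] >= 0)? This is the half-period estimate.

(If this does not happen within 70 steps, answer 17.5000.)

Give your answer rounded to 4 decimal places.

Answer: 2.0000

Derivation:
Step 0: x=[9.4000] v=[0.0000]
Step 1: x=[8.9469] v=[-1.8125]
Step 2: x=[8.1115] v=[-3.3418]
Step 3: x=[7.0243] v=[-4.3490]
Step 4: x=[5.8551] v=[-4.6767]
Step 5: x=[4.7867] v=[-4.2736]
Step 6: x=[3.9860] v=[-3.2028]
Step 7: x=[3.5781] v=[-1.6316]
Step 8: x=[3.6268] v=[0.1946]
First v>=0 after going negative at step 8, time=2.0000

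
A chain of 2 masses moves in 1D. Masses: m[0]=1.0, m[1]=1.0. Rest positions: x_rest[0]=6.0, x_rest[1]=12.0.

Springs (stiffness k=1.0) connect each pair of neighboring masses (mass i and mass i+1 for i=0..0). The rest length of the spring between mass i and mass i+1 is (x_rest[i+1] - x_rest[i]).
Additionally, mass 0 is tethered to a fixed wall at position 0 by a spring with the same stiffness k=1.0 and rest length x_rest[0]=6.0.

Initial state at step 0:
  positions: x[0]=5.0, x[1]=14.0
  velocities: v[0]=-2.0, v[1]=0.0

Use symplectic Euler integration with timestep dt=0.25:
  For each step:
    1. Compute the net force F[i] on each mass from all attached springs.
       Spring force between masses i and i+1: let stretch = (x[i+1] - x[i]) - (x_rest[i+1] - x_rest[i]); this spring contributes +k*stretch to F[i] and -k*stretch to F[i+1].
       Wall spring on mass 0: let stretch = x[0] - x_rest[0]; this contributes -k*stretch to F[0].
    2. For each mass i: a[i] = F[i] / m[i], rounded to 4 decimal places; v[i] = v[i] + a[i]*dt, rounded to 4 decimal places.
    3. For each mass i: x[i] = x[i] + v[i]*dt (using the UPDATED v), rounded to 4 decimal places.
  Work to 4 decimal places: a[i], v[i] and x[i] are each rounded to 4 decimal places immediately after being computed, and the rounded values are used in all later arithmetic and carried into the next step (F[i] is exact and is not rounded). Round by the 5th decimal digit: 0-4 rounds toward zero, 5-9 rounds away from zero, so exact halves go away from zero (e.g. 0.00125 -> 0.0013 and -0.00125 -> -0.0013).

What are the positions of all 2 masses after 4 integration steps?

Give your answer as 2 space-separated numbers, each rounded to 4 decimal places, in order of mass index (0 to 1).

Answer: 5.4719 12.2268

Derivation:
Step 0: x=[5.0000 14.0000] v=[-2.0000 0.0000]
Step 1: x=[4.7500 13.8125] v=[-1.0000 -0.7500]
Step 2: x=[4.7695 13.4336] v=[0.0781 -1.5156]
Step 3: x=[5.0325 12.8882] v=[1.0518 -2.1816]
Step 4: x=[5.4719 12.2268] v=[1.7576 -2.6455]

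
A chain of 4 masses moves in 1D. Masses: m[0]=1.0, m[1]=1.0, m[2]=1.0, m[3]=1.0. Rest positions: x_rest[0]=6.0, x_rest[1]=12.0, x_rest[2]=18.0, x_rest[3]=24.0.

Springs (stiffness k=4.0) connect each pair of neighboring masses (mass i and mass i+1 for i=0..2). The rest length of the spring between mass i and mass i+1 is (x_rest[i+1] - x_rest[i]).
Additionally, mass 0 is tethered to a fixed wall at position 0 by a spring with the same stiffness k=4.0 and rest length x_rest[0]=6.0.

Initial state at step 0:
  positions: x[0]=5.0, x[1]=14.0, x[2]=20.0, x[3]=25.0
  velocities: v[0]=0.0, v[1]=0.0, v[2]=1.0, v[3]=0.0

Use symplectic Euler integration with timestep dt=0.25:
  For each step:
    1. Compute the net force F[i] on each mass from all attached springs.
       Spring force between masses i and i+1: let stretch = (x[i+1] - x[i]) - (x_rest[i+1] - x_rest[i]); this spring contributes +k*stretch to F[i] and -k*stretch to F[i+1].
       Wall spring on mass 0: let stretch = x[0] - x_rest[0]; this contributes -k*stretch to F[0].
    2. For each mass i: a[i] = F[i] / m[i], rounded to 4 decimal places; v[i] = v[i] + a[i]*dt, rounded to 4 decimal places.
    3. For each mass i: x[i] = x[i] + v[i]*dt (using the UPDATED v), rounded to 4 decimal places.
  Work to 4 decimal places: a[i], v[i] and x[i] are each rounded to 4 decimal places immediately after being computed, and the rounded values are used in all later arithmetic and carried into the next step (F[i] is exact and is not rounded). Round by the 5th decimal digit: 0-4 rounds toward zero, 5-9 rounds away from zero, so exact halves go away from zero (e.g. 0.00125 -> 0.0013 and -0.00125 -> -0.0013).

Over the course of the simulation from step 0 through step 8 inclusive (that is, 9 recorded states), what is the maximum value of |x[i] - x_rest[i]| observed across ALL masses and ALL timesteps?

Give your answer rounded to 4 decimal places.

Answer: 2.2422

Derivation:
Step 0: x=[5.0000 14.0000 20.0000 25.0000] v=[0.0000 0.0000 1.0000 0.0000]
Step 1: x=[6.0000 13.2500 20.0000 25.2500] v=[4.0000 -3.0000 0.0000 1.0000]
Step 2: x=[7.3125 12.3750 19.6250 25.6875] v=[5.2500 -3.5000 -1.5000 1.7500]
Step 3: x=[8.0625 12.0469 18.9531 26.1094] v=[3.0000 -1.3125 -2.6875 1.6875]
Step 4: x=[7.7930 12.4492 18.3438 26.2422] v=[-1.0781 1.6093 -2.4374 0.5312]
Step 5: x=[6.7393 13.1611 18.2354 25.9004] v=[-4.2149 2.8477 -0.4336 -1.3672]
Step 6: x=[5.6062 13.5362 18.7747 25.1424] v=[-4.5324 1.5002 2.1571 -3.0322]
Step 7: x=[5.0541 13.2384 19.5963 24.2924] v=[-2.2086 -1.1913 3.2863 -3.3999]
Step 8: x=[5.2845 12.4840 20.0024 23.7684] v=[0.9216 -3.0177 1.6245 -2.0960]
Max displacement = 2.2422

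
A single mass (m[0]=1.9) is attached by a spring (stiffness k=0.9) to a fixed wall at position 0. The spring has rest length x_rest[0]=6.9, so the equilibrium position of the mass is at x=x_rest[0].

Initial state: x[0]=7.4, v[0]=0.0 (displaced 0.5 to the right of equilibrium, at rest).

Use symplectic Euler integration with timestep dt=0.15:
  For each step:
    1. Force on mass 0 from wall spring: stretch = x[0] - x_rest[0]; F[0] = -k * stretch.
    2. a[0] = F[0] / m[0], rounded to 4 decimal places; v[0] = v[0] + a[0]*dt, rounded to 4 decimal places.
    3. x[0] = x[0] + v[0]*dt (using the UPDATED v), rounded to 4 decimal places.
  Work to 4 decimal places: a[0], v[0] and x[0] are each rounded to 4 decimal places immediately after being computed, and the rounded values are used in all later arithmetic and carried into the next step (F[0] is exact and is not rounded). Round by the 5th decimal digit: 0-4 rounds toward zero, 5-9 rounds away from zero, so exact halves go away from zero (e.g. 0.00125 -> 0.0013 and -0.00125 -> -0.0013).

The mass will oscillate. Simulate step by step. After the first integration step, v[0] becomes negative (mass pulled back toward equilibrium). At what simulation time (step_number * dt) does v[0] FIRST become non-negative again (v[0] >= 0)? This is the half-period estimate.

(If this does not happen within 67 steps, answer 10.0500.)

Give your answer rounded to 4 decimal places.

Step 0: x=[7.4000] v=[0.0000]
Step 1: x=[7.3947] v=[-0.0355]
Step 2: x=[7.3841] v=[-0.0706]
Step 3: x=[7.3684] v=[-0.1050]
Step 4: x=[7.3477] v=[-0.1383]
Step 5: x=[7.3222] v=[-0.1701]
Step 6: x=[7.2922] v=[-0.2001]
Step 7: x=[7.2580] v=[-0.2280]
Step 8: x=[7.2200] v=[-0.2534]
Step 9: x=[7.1786] v=[-0.2761]
Step 10: x=[7.1342] v=[-0.2959]
Step 11: x=[7.0873] v=[-0.3125]
Step 12: x=[7.0384] v=[-0.3258]
Step 13: x=[6.9881] v=[-0.3356]
Step 14: x=[6.9368] v=[-0.3419]
Step 15: x=[6.8851] v=[-0.3445]
Step 16: x=[6.8336] v=[-0.3434]
Step 17: x=[6.7828] v=[-0.3387]
Step 18: x=[6.7332] v=[-0.3304]
Step 19: x=[6.6854] v=[-0.3186]
Step 20: x=[6.6399] v=[-0.3033]
Step 21: x=[6.5972] v=[-0.2848]
Step 22: x=[6.5577] v=[-0.2633]
Step 23: x=[6.5219] v=[-0.2390]
Step 24: x=[6.4901] v=[-0.2121]
Step 25: x=[6.4627] v=[-0.1830]
Step 26: x=[6.4399] v=[-0.1519]
Step 27: x=[6.4220] v=[-0.1192]
Step 28: x=[6.4092] v=[-0.0852]
Step 29: x=[6.4017] v=[-0.0503]
Step 30: x=[6.3995] v=[-0.0149]
Step 31: x=[6.4026] v=[0.0207]
First v>=0 after going negative at step 31, time=4.6500

Answer: 4.6500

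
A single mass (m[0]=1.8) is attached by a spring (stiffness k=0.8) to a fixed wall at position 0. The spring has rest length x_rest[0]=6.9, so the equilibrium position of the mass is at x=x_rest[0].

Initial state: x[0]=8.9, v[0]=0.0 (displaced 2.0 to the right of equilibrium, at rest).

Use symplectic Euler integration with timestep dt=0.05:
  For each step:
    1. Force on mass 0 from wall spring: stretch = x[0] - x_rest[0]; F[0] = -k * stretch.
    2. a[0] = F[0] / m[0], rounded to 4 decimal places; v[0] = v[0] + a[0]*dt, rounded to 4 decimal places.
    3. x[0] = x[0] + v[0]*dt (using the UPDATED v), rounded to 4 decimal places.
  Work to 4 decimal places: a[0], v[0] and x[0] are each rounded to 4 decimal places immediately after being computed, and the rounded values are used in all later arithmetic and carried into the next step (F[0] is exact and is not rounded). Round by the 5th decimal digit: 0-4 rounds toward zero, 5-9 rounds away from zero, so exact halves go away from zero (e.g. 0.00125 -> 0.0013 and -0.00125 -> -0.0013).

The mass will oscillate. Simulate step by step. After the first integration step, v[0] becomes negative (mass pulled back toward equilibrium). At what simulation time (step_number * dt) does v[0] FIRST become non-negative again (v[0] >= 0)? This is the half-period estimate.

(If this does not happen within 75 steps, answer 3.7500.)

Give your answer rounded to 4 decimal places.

Answer: 3.7500

Derivation:
Step 0: x=[8.9000] v=[0.0000]
Step 1: x=[8.8978] v=[-0.0444]
Step 2: x=[8.8934] v=[-0.0888]
Step 3: x=[8.8867] v=[-0.1331]
Step 4: x=[8.8778] v=[-0.1773]
Step 5: x=[8.8667] v=[-0.2213]
Step 6: x=[8.8535] v=[-0.2650]
Step 7: x=[8.8381] v=[-0.3084]
Step 8: x=[8.8205] v=[-0.3515]
Step 9: x=[8.8008] v=[-0.3942]
Step 10: x=[8.7790] v=[-0.4364]
Step 11: x=[8.7551] v=[-0.4782]
Step 12: x=[8.7291] v=[-0.5194]
Step 13: x=[8.7011] v=[-0.5600]
Step 14: x=[8.6711] v=[-0.6000]
Step 15: x=[8.6391] v=[-0.6394]
Step 16: x=[8.6052] v=[-0.6780]
Step 17: x=[8.5694] v=[-0.7159]
Step 18: x=[8.5318] v=[-0.7530]
Step 19: x=[8.4923] v=[-0.7893]
Step 20: x=[8.4511] v=[-0.8247]
Step 21: x=[8.4081] v=[-0.8592]
Step 22: x=[8.3635] v=[-0.8927]
Step 23: x=[8.3172] v=[-0.9252]
Step 24: x=[8.2694] v=[-0.9567]
Step 25: x=[8.2200] v=[-0.9871]
Step 26: x=[8.1692] v=[-1.0164]
Step 27: x=[8.1170] v=[-1.0446]
Step 28: x=[8.0634] v=[-1.0716]
Step 29: x=[8.0085] v=[-1.0975]
Step 30: x=[7.9524] v=[-1.1221]
Step 31: x=[7.8951] v=[-1.1455]
Step 32: x=[7.8367] v=[-1.1676]
Step 33: x=[7.7773] v=[-1.1884]
Step 34: x=[7.7169] v=[-1.2079]
Step 35: x=[7.6556] v=[-1.2261]
Step 36: x=[7.5935] v=[-1.2429]
Step 37: x=[7.5306] v=[-1.2583]
Step 38: x=[7.4670] v=[-1.2723]
Step 39: x=[7.4028] v=[-1.2849]
Step 40: x=[7.3380] v=[-1.2961]
Step 41: x=[7.2727] v=[-1.3058]
Step 42: x=[7.2070] v=[-1.3141]
Step 43: x=[7.1410] v=[-1.3209]
Step 44: x=[7.0747] v=[-1.3263]
Step 45: x=[7.0082] v=[-1.3302]
Step 46: x=[6.9416] v=[-1.3326]
Step 47: x=[6.8749] v=[-1.3335]
Step 48: x=[6.8083] v=[-1.3329]
Step 49: x=[6.7418] v=[-1.3309]
Step 50: x=[6.6754] v=[-1.3274]
Step 51: x=[6.6093] v=[-1.3224]
Step 52: x=[6.5435] v=[-1.3159]
Step 53: x=[6.4781] v=[-1.3080]
Step 54: x=[6.4132] v=[-1.2986]
Step 55: x=[6.3488] v=[-1.2878]
Step 56: x=[6.2850] v=[-1.2756]
Step 57: x=[6.2219] v=[-1.2619]
Step 58: x=[6.1596] v=[-1.2468]
Step 59: x=[6.0981] v=[-1.2303]
Step 60: x=[6.0375] v=[-1.2125]
Step 61: x=[5.9778] v=[-1.1933]
Step 62: x=[5.9192] v=[-1.1728]
Step 63: x=[5.8617] v=[-1.1510]
Step 64: x=[5.8053] v=[-1.1279]
Step 65: x=[5.7501] v=[-1.1036]
Step 66: x=[5.6962] v=[-1.0780]
Step 67: x=[5.6436] v=[-1.0513]
Step 68: x=[5.5924] v=[-1.0234]
Step 69: x=[5.5427] v=[-0.9943]
Step 70: x=[5.4945] v=[-0.9641]
Step 71: x=[5.4479] v=[-0.9329]
Step 72: x=[5.4029] v=[-0.9006]
Step 73: x=[5.3595] v=[-0.8673]
Step 74: x=[5.3178] v=[-0.8331]
Step 75: x=[5.2779] v=[-0.7979]
v[0] did not become non-negative within 75 steps; using fallback time=3.7500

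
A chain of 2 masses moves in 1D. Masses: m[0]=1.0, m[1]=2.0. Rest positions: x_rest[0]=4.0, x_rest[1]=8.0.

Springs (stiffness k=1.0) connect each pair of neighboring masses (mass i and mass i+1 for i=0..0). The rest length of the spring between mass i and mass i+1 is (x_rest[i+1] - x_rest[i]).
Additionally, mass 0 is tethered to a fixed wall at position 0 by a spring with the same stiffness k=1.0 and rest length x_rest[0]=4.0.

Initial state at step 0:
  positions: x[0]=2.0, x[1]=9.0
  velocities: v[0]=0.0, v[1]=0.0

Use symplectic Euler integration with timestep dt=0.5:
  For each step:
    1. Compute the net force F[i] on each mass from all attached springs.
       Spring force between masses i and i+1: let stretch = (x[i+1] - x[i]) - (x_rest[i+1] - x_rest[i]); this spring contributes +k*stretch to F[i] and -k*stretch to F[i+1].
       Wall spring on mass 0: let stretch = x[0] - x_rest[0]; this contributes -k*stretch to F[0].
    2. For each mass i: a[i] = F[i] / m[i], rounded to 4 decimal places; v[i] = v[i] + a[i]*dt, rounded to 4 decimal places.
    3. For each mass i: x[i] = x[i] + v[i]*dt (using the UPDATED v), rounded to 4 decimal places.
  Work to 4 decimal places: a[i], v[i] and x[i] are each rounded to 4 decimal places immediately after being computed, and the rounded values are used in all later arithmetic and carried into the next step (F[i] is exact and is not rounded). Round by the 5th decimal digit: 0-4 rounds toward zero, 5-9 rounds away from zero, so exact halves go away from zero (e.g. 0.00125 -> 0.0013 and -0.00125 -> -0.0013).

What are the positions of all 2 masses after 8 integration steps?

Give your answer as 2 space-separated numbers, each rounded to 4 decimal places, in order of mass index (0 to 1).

Step 0: x=[2.0000 9.0000] v=[0.0000 0.0000]
Step 1: x=[3.2500 8.6250] v=[2.5000 -0.7500]
Step 2: x=[5.0313 8.0781] v=[3.5625 -1.0938]
Step 3: x=[6.3165 7.6504] v=[2.5703 -0.8555]
Step 4: x=[6.3560 7.5559] v=[0.0790 -0.1890]
Step 5: x=[5.1065 7.8115] v=[-2.4991 0.5111]
Step 6: x=[3.2566 8.2290] v=[-3.6999 0.8349]
Step 7: x=[1.8356 8.5249] v=[-2.8420 0.5918]
Step 8: x=[1.6280 8.4846] v=[-0.4152 -0.0806]

Answer: 1.6280 8.4846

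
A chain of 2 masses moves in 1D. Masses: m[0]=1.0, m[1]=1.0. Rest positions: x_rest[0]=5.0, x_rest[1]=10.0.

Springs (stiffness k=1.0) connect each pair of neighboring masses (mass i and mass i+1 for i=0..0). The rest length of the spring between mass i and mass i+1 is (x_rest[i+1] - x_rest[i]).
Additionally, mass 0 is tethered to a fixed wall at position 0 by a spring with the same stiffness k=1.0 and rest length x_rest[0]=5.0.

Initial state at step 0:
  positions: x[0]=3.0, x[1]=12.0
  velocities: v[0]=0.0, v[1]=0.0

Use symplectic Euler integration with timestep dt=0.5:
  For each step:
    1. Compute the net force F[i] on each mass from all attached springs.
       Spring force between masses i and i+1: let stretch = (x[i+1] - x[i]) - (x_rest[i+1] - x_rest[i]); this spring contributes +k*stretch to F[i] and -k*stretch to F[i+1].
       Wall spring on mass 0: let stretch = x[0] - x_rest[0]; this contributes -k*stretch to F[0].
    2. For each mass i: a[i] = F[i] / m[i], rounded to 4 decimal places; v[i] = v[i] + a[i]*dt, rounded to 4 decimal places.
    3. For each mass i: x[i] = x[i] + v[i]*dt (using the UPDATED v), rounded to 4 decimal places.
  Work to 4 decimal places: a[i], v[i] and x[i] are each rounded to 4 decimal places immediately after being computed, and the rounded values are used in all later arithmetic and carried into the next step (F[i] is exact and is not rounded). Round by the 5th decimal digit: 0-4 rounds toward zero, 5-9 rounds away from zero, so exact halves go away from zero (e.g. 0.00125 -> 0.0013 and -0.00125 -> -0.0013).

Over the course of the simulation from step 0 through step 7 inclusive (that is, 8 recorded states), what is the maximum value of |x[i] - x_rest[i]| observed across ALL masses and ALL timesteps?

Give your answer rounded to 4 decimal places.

Step 0: x=[3.0000 12.0000] v=[0.0000 0.0000]
Step 1: x=[4.5000 11.0000] v=[3.0000 -2.0000]
Step 2: x=[6.5000 9.6250] v=[4.0000 -2.7500]
Step 3: x=[7.6563 8.7188] v=[2.3125 -1.8125]
Step 4: x=[7.1641 8.7970] v=[-0.9844 0.1563]
Step 5: x=[5.2891 9.7170] v=[-3.7500 1.8399]
Step 6: x=[3.1988 10.7800] v=[-4.1806 2.1260]
Step 7: x=[2.2041 11.1977] v=[-1.9894 0.8354]
Max displacement = 2.7959

Answer: 2.7959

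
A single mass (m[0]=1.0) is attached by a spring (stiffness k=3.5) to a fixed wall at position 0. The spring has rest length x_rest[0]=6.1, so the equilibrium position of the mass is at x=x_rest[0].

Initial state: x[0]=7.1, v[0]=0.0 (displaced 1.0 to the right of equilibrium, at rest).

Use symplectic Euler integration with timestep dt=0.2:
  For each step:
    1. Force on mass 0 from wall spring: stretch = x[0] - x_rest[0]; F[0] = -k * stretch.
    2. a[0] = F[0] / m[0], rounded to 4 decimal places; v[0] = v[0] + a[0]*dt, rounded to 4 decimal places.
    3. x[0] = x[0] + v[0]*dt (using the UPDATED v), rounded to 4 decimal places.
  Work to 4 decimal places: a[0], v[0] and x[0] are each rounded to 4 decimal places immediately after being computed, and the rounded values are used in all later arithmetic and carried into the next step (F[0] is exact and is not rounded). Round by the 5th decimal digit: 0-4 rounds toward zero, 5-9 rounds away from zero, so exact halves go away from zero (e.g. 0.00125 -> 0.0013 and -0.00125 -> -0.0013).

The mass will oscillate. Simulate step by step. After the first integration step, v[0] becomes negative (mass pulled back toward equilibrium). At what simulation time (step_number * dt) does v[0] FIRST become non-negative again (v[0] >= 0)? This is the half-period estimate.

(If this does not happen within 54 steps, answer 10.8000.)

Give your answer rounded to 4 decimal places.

Step 0: x=[7.1000] v=[0.0000]
Step 1: x=[6.9600] v=[-0.7000]
Step 2: x=[6.6996] v=[-1.3020]
Step 3: x=[6.3553] v=[-1.7217]
Step 4: x=[5.9752] v=[-1.9004]
Step 5: x=[5.6126] v=[-1.8130]
Step 6: x=[5.3182] v=[-1.4718]
Step 7: x=[5.1333] v=[-0.9245]
Step 8: x=[5.0837] v=[-0.2478]
Step 9: x=[5.1764] v=[0.4636]
First v>=0 after going negative at step 9, time=1.8000

Answer: 1.8000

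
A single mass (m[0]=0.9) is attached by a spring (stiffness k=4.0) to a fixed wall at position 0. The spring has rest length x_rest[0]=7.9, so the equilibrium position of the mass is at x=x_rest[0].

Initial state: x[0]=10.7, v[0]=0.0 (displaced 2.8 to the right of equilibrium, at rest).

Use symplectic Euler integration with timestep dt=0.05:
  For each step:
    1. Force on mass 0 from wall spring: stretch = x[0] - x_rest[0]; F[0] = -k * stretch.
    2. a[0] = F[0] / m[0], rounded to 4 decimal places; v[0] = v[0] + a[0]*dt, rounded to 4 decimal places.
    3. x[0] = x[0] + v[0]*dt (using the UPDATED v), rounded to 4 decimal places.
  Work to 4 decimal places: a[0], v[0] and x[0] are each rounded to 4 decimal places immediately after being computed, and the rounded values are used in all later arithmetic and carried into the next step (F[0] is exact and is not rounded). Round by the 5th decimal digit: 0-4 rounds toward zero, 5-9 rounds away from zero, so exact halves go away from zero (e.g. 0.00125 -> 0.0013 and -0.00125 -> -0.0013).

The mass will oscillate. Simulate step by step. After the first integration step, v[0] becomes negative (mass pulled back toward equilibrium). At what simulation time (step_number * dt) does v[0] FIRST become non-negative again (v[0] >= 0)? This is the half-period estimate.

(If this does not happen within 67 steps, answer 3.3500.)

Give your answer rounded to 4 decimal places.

Answer: 1.5000

Derivation:
Step 0: x=[10.7000] v=[0.0000]
Step 1: x=[10.6689] v=[-0.6222]
Step 2: x=[10.6070] v=[-1.2375]
Step 3: x=[10.5150] v=[-1.8391]
Step 4: x=[10.3940] v=[-2.4202]
Step 5: x=[10.2453] v=[-2.9744]
Step 6: x=[10.0705] v=[-3.4956]
Step 7: x=[9.8716] v=[-3.9779]
Step 8: x=[9.6508] v=[-4.4160]
Step 9: x=[9.4105] v=[-4.8051]
Step 10: x=[9.1535] v=[-5.1408]
Step 11: x=[8.8825] v=[-5.4194]
Step 12: x=[8.6006] v=[-5.6377]
Step 13: x=[8.3109] v=[-5.7934]
Step 14: x=[8.0167] v=[-5.8847]
Step 15: x=[7.7212] v=[-5.9106]
Step 16: x=[7.4277] v=[-5.8709]
Step 17: x=[7.1394] v=[-5.7659]
Step 18: x=[6.8596] v=[-5.5969]
Step 19: x=[6.5913] v=[-5.3657]
Step 20: x=[6.3376] v=[-5.0749]
Step 21: x=[6.1012] v=[-4.7277]
Step 22: x=[5.8848] v=[-4.3280]
Step 23: x=[5.6908] v=[-3.8802]
Step 24: x=[5.5213] v=[-3.3893]
Step 25: x=[5.3783] v=[-2.8607]
Step 26: x=[5.2633] v=[-2.3003]
Step 27: x=[5.1776] v=[-1.7144]
Step 28: x=[5.1221] v=[-1.1094]
Step 29: x=[5.0975] v=[-0.4921]
Step 30: x=[5.1040] v=[0.1307]
First v>=0 after going negative at step 30, time=1.5000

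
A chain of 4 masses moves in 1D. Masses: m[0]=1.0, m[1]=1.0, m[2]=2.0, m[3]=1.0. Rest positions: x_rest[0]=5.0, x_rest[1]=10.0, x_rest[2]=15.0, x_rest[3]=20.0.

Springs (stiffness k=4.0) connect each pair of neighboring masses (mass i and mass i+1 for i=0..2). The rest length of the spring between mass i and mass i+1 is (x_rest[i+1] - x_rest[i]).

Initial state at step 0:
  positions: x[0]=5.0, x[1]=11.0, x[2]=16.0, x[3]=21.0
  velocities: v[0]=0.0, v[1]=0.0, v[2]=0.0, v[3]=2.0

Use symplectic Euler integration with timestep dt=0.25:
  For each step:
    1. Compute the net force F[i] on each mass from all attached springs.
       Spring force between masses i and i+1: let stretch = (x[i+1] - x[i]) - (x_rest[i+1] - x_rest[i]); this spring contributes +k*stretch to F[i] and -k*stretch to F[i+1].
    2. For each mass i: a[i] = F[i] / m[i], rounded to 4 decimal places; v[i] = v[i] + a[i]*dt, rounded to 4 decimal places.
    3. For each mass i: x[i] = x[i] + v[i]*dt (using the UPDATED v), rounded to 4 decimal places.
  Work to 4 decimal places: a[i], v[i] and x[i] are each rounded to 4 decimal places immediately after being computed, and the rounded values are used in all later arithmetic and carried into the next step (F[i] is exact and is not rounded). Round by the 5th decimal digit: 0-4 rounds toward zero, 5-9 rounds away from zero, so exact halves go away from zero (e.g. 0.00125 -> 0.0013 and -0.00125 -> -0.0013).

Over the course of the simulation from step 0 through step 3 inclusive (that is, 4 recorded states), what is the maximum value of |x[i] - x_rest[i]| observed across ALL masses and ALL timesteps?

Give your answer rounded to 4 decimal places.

Answer: 2.0391

Derivation:
Step 0: x=[5.0000 11.0000 16.0000 21.0000] v=[0.0000 0.0000 0.0000 2.0000]
Step 1: x=[5.2500 10.7500 16.0000 21.5000] v=[1.0000 -1.0000 0.0000 2.0000]
Step 2: x=[5.6250 10.4375 16.0313 21.8750] v=[1.5000 -1.2500 0.1250 1.5000]
Step 3: x=[5.9531 10.3203 16.0938 22.0391] v=[1.3125 -0.4687 0.2500 0.6563]
Max displacement = 2.0391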